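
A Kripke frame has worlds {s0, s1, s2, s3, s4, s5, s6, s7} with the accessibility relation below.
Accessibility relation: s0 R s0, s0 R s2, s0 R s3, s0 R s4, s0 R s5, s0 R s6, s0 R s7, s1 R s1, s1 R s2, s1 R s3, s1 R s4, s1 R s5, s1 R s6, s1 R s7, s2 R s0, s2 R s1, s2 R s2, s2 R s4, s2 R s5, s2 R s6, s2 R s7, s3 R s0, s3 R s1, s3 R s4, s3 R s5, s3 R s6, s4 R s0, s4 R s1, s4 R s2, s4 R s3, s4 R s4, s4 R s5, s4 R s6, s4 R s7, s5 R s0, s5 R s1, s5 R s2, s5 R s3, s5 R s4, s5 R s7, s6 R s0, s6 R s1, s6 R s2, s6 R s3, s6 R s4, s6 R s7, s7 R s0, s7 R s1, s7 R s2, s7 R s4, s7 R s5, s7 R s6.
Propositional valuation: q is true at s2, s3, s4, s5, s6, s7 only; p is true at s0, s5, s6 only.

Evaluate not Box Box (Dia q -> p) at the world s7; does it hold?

Yes

Recall that Box ψ holds at a world iff ψ holds at every accessible world, and Dia ψ holds iff ψ holds at some accessible world.
At s7: Box Box (Dia q -> p) is false, so not Box Box (Dia q -> p) is true.
  At s7: Box Box (Dia q -> p) requires Box (Dia q -> p) at every successor {s0, s1, s2, s4, s5, s6}.
    Box (Dia q -> p) fails at s0, so Box Box (Dia q -> p) is false at s7.
      At s0: Box (Dia q -> p) requires Dia q -> p at every successor {s0, s2, s3, s4, s5, s6, s7}.
        Dia q -> p fails at s2, so Box (Dia q -> p) is false at s0.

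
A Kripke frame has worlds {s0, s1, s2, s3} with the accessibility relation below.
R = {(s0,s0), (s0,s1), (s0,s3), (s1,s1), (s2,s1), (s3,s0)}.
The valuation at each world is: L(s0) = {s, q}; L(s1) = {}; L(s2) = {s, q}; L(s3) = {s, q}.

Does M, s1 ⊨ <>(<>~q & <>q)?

At s1: <>(<>~q & <>q) requires <>~q & <>q at some successor in {s1}.
  At s1: <>~q & <>q is false.
So <>(<>~q & <>q) is false at s1.

No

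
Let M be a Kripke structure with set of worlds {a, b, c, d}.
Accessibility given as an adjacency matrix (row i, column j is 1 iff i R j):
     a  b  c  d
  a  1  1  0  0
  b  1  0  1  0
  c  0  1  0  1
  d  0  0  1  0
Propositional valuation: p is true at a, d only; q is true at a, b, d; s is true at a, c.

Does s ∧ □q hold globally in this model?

No

Let φ = s ∧ □q. Evaluate φ at each world:
  a (successors {a, b}): φ is true.
  b (successors {a, c}): φ is false.
  c (successors {b, d}): φ is true.
  d (successors {c}): φ is false.
Detail at b (counterexample):
  At b: s is false, □q is false, so s ∧ □q is false.
    At b: □q requires q at every successor {a, c}.
      q fails at c, so □q is false at b.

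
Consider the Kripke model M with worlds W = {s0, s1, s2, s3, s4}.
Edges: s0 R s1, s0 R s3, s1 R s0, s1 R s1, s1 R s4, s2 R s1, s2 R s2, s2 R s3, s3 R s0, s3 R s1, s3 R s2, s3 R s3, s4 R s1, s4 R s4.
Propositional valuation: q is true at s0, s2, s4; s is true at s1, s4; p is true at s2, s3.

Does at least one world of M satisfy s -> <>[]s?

Yes

Recall that []ψ holds at a world iff ψ holds at every accessible world, and <>ψ holds iff ψ holds at some accessible world.
Let φ = s -> <>[]s. Evaluate φ at each world:
  s0 (successors {s1, s3}): φ is true.
  s1 (successors {s0, s1, s4}): φ is true.
  s2 (successors {s1, s2, s3}): φ is true.
  s3 (successors {s0, s1, s2, s3}): φ is true.
  s4 (successors {s1, s4}): φ is true.
Detail at s0 (witness):
  At s0: s is false, <>[]s is false, so s -> <>[]s is true.
    At s0: <>[]s requires []s at some successor in {s1, s3}.
      At s1: []s is false.
      At s3: []s is false.
    So <>[]s is false at s0.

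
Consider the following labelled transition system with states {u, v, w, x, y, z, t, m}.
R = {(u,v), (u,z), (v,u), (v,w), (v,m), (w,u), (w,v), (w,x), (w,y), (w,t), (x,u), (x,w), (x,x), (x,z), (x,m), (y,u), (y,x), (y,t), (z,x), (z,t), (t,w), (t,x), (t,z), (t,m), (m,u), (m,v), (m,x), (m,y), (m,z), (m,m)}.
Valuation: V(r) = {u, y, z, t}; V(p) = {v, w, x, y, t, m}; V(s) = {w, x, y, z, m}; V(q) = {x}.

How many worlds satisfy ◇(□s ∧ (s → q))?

3

Let φ = ◇(□s ∧ (s → q)). Evaluate φ at each world:
  u (successors {v, z}): φ is false.
  v (successors {u, w, m}): φ is false.
  w (successors {u, v, x, y, t}): φ is true.
  x (successors {u, w, x, z, m}): φ is false.
  y (successors {u, x, t}): φ is true.
  z (successors {x, t}): φ is true.
  t (successors {w, x, z, m}): φ is false.
  m (successors {u, v, x, y, z, m}): φ is false.
For instance, at x:
  At x: ◇(□s ∧ (s → q)) requires □s ∧ (s → q) at some successor in {u, w, x, z, m}.
    At u: □s ∧ (s → q) is false.
    At w: □s ∧ (s → q) is false.
    At x: □s ∧ (s → q) is false.
    At z: □s ∧ (s → q) is false.
    At m: □s ∧ (s → q) is false.
  So ◇(□s ∧ (s → q)) is false at x.
Satisfying worlds: {w, y, z}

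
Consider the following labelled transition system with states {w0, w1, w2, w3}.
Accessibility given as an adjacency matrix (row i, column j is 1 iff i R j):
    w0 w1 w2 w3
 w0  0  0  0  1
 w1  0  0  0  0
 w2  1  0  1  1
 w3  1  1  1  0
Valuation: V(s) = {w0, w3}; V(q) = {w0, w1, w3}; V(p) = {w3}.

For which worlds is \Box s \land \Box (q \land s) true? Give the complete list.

Let φ = \Box s \land \Box (q \land s). Evaluate φ at each world:
  w0 (successors {w3}): φ is true.
  w1 (successors ∅): φ is true.
  w2 (successors {w0, w2, w3}): φ is false.
  w3 (successors {w0, w1, w2}): φ is false.
For instance, at w3:
  At w3: \Box s is false, \Box (q \land s) is false, so \Box s \land \Box (q \land s) is false.
    At w3: \Box s requires s at every successor {w0, w1, w2}.
      s fails at w1, so \Box s is false at w3.
    At w3: \Box (q \land s) requires q \land s at every successor {w0, w1, w2}.
      q \land s fails at w1, so \Box (q \land s) is false at w3.
Satisfying worlds: {w0, w1}

w0, w1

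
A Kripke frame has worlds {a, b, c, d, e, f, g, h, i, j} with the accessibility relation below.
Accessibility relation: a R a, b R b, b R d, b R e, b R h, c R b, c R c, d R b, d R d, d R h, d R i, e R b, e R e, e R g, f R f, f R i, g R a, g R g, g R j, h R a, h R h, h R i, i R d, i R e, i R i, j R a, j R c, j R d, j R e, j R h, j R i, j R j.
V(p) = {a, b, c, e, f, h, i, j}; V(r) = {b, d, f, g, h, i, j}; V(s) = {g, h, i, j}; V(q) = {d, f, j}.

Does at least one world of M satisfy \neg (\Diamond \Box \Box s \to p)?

Recall that \Box ψ holds at a world iff ψ holds at every accessible world, and \Diamond ψ holds iff ψ holds at some accessible world.
Let φ = \neg (\Diamond \Box \Box s \to p). Evaluate φ at each world:
  a (successors {a}): φ is false.
  b (successors {b, d, e, h}): φ is false.
  c (successors {b, c}): φ is false.
  d (successors {b, d, h, i}): φ is false.
  e (successors {b, e, g}): φ is false.
  f (successors {f, i}): φ is false.
  g (successors {a, g, j}): φ is false.
  h (successors {a, h, i}): φ is false.
  i (successors {d, e, i}): φ is false.
  j (successors {a, c, d, e, h, i, j}): φ is false.
For instance, at e:
  At e: \Diamond \Box \Box s \to p is true, so \neg (\Diamond \Box \Box s \to p) is false.
    At e: \Diamond \Box \Box s is false, p is true, so \Diamond \Box \Box s \to p is true.
      At e: \Diamond \Box \Box s requires \Box \Box s at some successor in {b, e, g}.
        At b: \Box \Box s is false.
        At e: \Box \Box s is false.
        At g: \Box \Box s is false.
      So \Diamond \Box \Box s is false at e.

No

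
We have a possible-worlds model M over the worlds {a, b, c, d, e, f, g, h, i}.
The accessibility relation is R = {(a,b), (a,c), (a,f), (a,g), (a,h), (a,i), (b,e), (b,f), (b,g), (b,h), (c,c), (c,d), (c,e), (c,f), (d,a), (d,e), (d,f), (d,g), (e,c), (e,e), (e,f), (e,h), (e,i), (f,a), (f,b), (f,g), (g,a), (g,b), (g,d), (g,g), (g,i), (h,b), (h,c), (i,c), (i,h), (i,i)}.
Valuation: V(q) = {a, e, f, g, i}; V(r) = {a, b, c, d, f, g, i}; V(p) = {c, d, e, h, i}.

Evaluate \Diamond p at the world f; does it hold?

At f: \Diamond p requires p at some successor in {a, b, g}.
  At a: p is false.
  At b: p is false.
  At g: p is false.
So \Diamond p is false at f.

No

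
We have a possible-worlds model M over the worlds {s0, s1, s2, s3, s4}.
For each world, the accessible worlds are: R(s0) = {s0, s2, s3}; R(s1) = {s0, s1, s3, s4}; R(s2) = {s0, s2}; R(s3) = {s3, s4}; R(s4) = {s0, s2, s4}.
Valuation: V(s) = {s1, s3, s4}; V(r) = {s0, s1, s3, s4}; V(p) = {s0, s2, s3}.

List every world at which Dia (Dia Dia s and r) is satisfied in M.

s0, s1, s2, s3, s4

Let φ = Dia (Dia Dia s and r). Evaluate φ at each world:
  s0 (successors {s0, s2, s3}): φ is true.
  s1 (successors {s0, s1, s3, s4}): φ is true.
  s2 (successors {s0, s2}): φ is true.
  s3 (successors {s3, s4}): φ is true.
  s4 (successors {s0, s2, s4}): φ is true.
For instance, at s4:
  At s4: Dia (Dia Dia s and r) requires Dia Dia s and r at some successor in {s0, s2, s4}.
    Dia Dia s and r holds at s0, so Dia (Dia Dia s and r) is true at s4.
      At s0: Dia Dia s is true, r is true, so Dia Dia s and r is true.
Satisfying worlds: {s0, s1, s2, s3, s4}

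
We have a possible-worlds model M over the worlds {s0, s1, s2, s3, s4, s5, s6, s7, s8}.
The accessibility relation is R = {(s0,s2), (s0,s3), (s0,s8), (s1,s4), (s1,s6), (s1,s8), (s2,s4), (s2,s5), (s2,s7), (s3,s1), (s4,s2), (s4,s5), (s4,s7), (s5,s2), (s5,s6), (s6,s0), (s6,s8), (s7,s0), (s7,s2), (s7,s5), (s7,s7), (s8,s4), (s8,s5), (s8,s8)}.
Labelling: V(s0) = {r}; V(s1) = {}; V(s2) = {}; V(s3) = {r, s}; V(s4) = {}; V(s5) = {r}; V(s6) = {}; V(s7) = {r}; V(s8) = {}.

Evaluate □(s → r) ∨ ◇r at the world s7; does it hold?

Yes

At s7: □(s → r) is true, ◇r is true, so □(s → r) ∨ ◇r is true.
  At s7: □(s → r) requires s → r at every successor {s0, s2, s5, s7}.
    At s0: s → r is true.
    At s2: s → r is true.
    At s5: s → r is true.
    At s7: s → r is true.
  So □(s → r) is true at s7.
  At s7: ◇r requires r at some successor in {s0, s2, s5, s7}.
    r holds at s0, so ◇r is true at s7.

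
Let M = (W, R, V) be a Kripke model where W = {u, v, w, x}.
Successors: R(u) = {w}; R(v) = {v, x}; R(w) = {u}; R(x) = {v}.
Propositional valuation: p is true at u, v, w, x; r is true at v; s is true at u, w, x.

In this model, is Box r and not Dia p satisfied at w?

Recall that Box ψ holds at a world iff ψ holds at every accessible world, and Dia ψ holds iff ψ holds at some accessible world.
At w: Box r is false, not Dia p is false, so Box r and not Dia p is false.
  At w: Box r requires r at every successor {u}.
    r fails at u, so Box r is false at w.
  At w: Dia p is true, so not Dia p is false.
    At w: Dia p requires p at some successor in {u}.
      p holds at u, so Dia p is true at w.

No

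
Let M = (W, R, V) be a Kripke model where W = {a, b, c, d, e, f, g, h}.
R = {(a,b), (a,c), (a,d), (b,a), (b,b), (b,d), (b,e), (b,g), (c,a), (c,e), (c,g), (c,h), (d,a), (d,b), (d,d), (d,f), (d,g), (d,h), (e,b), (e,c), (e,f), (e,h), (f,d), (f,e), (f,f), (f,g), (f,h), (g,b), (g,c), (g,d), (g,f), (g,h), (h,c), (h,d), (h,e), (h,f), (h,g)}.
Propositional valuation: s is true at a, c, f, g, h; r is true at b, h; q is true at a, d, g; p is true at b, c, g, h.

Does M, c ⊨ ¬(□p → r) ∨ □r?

No

Recall that □ψ holds at a world iff ψ holds at every accessible world, and ◇ψ holds iff ψ holds at some accessible world.
At c: ¬(□p → r) is false, □r is false, so ¬(□p → r) ∨ □r is false.
  At c: □p → r is true, so ¬(□p → r) is false.
    At c: □p is false, r is false, so □p → r is true.
      At c: □p requires p at every successor {a, e, g, h}.
        p fails at a, so □p is false at c.
  At c: □r requires r at every successor {a, e, g, h}.
    r fails at a, so □r is false at c.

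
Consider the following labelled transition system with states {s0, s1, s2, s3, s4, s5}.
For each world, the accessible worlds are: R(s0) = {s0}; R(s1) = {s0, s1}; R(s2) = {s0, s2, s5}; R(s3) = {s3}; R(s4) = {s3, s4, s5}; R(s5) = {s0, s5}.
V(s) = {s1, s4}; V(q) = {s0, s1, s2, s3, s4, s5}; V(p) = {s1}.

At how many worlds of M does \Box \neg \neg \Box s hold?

0

Recall that \Box ψ holds at a world iff ψ holds at every accessible world, and \Diamond ψ holds iff ψ holds at some accessible world.
Let φ = \Box \neg \neg \Box s. Evaluate φ at each world:
  s0 (successors {s0}): φ is false.
  s1 (successors {s0, s1}): φ is false.
  s2 (successors {s0, s2, s5}): φ is false.
  s3 (successors {s3}): φ is false.
  s4 (successors {s3, s4, s5}): φ is false.
  s5 (successors {s0, s5}): φ is false.
For instance, at s0:
  At s0: \Box \neg \neg \Box s requires \neg \neg \Box s at every successor {s0}.
    \neg \neg \Box s fails at s0, so \Box \neg \neg \Box s is false at s0.
      At s0: \neg \Box s is true, so \neg \neg \Box s is false.
Satisfying worlds: none.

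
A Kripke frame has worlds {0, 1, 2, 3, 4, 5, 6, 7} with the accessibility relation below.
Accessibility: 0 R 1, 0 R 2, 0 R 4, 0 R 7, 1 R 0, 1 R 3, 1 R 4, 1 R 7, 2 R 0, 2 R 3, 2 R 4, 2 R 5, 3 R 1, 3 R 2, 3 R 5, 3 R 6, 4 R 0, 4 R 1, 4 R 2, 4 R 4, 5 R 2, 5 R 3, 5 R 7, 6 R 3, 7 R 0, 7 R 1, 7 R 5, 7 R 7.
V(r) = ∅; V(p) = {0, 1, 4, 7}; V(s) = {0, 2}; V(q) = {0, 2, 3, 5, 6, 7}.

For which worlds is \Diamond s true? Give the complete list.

0, 1, 2, 3, 4, 5, 7

Let φ = \Diamond s. Evaluate φ at each world:
  0 (successors {1, 2, 4, 7}): φ is true.
  1 (successors {0, 3, 4, 7}): φ is true.
  2 (successors {0, 3, 4, 5}): φ is true.
  3 (successors {1, 2, 5, 6}): φ is true.
  4 (successors {0, 1, 2, 4}): φ is true.
  5 (successors {2, 3, 7}): φ is true.
  6 (successors {3}): φ is false.
  7 (successors {0, 1, 5, 7}): φ is true.
For instance, at 4:
  At 4: \Diamond s requires s at some successor in {0, 1, 2, 4}.
    s holds at 0, so \Diamond s is true at 4.
Satisfying worlds: {0, 1, 2, 3, 4, 5, 7}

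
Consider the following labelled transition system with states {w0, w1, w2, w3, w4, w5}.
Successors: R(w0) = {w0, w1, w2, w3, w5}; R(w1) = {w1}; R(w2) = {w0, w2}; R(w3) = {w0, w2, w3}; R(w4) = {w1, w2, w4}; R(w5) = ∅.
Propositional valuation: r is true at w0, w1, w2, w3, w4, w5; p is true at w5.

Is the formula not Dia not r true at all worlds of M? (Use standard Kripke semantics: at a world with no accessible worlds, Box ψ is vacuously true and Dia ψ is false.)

Yes

Let φ = not Dia not r. Evaluate φ at each world:
  w0 (successors {w0, w1, w2, w3, w5}): φ is true.
  w1 (successors {w1}): φ is true.
  w2 (successors {w0, w2}): φ is true.
  w3 (successors {w0, w2, w3}): φ is true.
  w4 (successors {w1, w2, w4}): φ is true.
  w5 (successors ∅): φ is true.
For instance, at w4:
  At w4: Dia not r is false, so not Dia not r is true.
    At w4: Dia not r requires not r at some successor in {w1, w2, w4}.
      At w1: not r is false.
      At w2: not r is false.
      At w4: not r is false.
    So Dia not r is false at w4.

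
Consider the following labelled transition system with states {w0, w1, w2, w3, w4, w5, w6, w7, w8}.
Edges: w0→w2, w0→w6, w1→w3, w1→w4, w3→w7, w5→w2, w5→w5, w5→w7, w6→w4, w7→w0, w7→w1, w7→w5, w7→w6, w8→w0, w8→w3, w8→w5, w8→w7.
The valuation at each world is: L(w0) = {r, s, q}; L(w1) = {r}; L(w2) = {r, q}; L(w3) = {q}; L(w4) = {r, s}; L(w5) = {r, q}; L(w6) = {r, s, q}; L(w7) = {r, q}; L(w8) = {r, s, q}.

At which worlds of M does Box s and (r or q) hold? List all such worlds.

w2, w4, w6

Recall that Box ψ holds at a world iff ψ holds at every accessible world, and Dia ψ holds iff ψ holds at some accessible world.
Let φ = Box s and (r or q). Evaluate φ at each world:
  w0 (successors {w2, w6}): φ is false.
  w1 (successors {w3, w4}): φ is false.
  w2 (successors ∅): φ is true.
  w3 (successors {w7}): φ is false.
  w4 (successors ∅): φ is true.
  w5 (successors {w2, w5, w7}): φ is false.
  w6 (successors {w4}): φ is true.
  w7 (successors {w0, w1, w5, w6}): φ is false.
  w8 (successors {w0, w3, w5, w7}): φ is false.
For instance, at w6:
  At w6: Box s is true, r or q is true, so Box s and (r or q) is true.
    At w6: Box s requires s at every successor {w4}.
      At w4: s is true.
    So Box s is true at w6.
Satisfying worlds: {w2, w4, w6}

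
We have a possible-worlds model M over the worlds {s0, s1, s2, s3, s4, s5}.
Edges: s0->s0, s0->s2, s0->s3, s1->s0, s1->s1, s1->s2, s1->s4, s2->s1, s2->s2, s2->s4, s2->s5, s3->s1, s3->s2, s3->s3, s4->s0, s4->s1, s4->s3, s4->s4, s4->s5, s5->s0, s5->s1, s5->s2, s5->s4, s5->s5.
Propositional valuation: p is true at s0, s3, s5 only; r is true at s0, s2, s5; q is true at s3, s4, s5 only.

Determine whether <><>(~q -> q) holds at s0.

Yes

At s0: <><>(~q -> q) requires <>(~q -> q) at some successor in {s0, s2, s3}.
  <>(~q -> q) holds at s0, so <><>(~q -> q) is true at s0.
    At s0: <>(~q -> q) requires ~q -> q at some successor in {s0, s2, s3}.
      ~q -> q holds at s3, so <>(~q -> q) is true at s0.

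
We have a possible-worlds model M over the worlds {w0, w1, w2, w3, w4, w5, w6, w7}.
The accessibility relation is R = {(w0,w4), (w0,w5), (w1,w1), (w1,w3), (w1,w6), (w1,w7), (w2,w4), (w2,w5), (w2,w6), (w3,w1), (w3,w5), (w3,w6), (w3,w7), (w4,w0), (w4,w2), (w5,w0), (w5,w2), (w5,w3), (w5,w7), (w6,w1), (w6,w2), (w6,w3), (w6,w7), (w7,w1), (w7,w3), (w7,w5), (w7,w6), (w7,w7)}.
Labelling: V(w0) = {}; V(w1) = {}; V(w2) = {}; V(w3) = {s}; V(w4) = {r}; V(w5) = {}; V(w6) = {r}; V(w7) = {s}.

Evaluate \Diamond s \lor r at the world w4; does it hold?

At w4: \Diamond s is false, r is true, so \Diamond s \lor r is true.
  At w4: \Diamond s requires s at some successor in {w0, w2}.
    At w0: s is false.
    At w2: s is false.
  So \Diamond s is false at w4.

Yes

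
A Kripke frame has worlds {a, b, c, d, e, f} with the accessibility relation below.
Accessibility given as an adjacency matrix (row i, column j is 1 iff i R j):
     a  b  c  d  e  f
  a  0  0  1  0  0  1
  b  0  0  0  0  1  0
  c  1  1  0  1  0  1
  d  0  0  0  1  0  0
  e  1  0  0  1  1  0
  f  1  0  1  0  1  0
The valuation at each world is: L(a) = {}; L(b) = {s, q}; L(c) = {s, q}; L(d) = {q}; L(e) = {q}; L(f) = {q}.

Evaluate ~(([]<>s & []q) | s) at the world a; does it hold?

At a: ([]<>s & []q) | s is true, so ~(([]<>s & []q) | s) is false.
  At a: []<>s & []q is true, s is false, so ([]<>s & []q) | s is true.
    At a: []<>s is true, []q is true, so []<>s & []q is true.
      At a: []<>s requires <>s at every successor {c, f}.
        At c: <>s is true.
        At f: <>s is true.
      So []<>s is true at a.
      At a: []q requires q at every successor {c, f}.
        At c: q is true.
        At f: q is true.
      So []q is true at a.

No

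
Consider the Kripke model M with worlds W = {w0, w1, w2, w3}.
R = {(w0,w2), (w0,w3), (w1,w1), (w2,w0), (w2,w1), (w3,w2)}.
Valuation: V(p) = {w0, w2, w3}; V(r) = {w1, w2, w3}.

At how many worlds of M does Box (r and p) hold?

Let φ = Box (r and p). Evaluate φ at each world:
  w0 (successors {w2, w3}): φ is true.
  w1 (successors {w1}): φ is false.
  w2 (successors {w0, w1}): φ is false.
  w3 (successors {w2}): φ is true.
For instance, at w3:
  At w3: Box (r and p) requires r and p at every successor {w2}.
    At w2: r and p is true.
  So Box (r and p) is true at w3.
Satisfying worlds: {w0, w3}

2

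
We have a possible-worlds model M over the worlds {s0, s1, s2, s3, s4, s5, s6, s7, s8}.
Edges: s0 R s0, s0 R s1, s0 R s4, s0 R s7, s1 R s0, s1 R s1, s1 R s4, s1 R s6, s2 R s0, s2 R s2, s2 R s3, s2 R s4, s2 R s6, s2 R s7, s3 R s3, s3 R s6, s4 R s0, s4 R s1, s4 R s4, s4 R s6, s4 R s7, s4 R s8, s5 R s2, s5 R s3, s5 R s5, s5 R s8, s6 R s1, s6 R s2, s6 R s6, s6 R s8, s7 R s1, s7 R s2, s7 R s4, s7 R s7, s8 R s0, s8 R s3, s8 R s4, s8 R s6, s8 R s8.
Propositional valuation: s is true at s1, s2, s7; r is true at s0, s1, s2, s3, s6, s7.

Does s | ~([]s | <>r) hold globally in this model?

Let φ = s | ~([]s | <>r). Evaluate φ at each world:
  s0 (successors {s0, s1, s4, s7}): φ is false.
  s1 (successors {s0, s1, s4, s6}): φ is true.
  s2 (successors {s0, s2, s3, s4, s6, s7}): φ is true.
  s3 (successors {s3, s6}): φ is false.
  s4 (successors {s0, s1, s4, s6, s7, s8}): φ is false.
  s5 (successors {s2, s3, s5, s8}): φ is false.
  s6 (successors {s1, s2, s6, s8}): φ is false.
  s7 (successors {s1, s2, s4, s7}): φ is true.
  s8 (successors {s0, s3, s4, s6, s8}): φ is false.
Detail at s0 (counterexample):
  At s0: s is false, ~([]s | <>r) is false, so s | ~([]s | <>r) is false.
    At s0: []s | <>r is true, so ~([]s | <>r) is false.
      At s0: []s is false, <>r is true, so []s | <>r is true.

No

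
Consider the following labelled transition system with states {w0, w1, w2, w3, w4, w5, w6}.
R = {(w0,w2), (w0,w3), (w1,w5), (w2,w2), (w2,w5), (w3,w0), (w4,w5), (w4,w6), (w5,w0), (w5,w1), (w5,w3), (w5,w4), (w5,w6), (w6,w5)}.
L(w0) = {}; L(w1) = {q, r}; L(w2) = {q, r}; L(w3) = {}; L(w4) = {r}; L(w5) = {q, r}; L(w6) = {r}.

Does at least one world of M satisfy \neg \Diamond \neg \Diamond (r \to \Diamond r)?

Recall that \Diamond ψ holds at a world iff ψ holds at some accessible world.
Let φ = \neg \Diamond \neg \Diamond (r \to \Diamond r). Evaluate φ at each world:
  w0 (successors {w2, w3}): φ is true.
  w1 (successors {w5}): φ is true.
  w2 (successors {w2, w5}): φ is true.
  w3 (successors {w0}): φ is true.
  w4 (successors {w5, w6}): φ is true.
  w5 (successors {w0, w1, w3, w4, w6}): φ is true.
  w6 (successors {w5}): φ is true.
Detail at w0 (witness):
  At w0: \Diamond \neg \Diamond (r \to \Diamond r) is false, so \neg \Diamond \neg \Diamond (r \to \Diamond r) is true.
    At w0: \Diamond \neg \Diamond (r \to \Diamond r) requires \neg \Diamond (r \to \Diamond r) at some successor in {w2, w3}.
      At w2: \neg \Diamond (r \to \Diamond r) is false.
      At w3: \neg \Diamond (r \to \Diamond r) is false.
    So \Diamond \neg \Diamond (r \to \Diamond r) is false at w0.

Yes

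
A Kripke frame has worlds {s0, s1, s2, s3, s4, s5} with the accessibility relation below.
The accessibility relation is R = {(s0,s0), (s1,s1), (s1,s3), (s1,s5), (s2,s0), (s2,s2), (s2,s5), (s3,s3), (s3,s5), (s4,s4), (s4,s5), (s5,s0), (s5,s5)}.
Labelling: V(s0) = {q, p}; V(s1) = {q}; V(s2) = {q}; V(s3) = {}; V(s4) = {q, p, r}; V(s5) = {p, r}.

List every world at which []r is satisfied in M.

s4

Let φ = []r. Evaluate φ at each world:
  s0 (successors {s0}): φ is false.
  s1 (successors {s1, s3, s5}): φ is false.
  s2 (successors {s0, s2, s5}): φ is false.
  s3 (successors {s3, s5}): φ is false.
  s4 (successors {s4, s5}): φ is true.
  s5 (successors {s0, s5}): φ is false.
For instance, at s0:
  At s0: []r requires r at every successor {s0}.
    r fails at s0, so []r is false at s0.
Satisfying worlds: {s4}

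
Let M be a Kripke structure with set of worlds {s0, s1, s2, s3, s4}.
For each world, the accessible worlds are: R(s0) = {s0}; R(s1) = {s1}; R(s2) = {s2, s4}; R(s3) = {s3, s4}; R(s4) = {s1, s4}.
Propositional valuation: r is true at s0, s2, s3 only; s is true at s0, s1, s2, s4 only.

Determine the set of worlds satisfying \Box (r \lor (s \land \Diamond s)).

Let φ = \Box (r \lor (s \land \Diamond s)). Evaluate φ at each world:
  s0 (successors {s0}): φ is true.
  s1 (successors {s1}): φ is true.
  s2 (successors {s2, s4}): φ is true.
  s3 (successors {s3, s4}): φ is true.
  s4 (successors {s1, s4}): φ is true.
For instance, at s1:
  At s1: \Box (r \lor (s \land \Diamond s)) requires r \lor (s \land \Diamond s) at every successor {s1}.
      At s1: r is false, s \land \Diamond s is true, so r \lor (s \land \Diamond s) is true.
  So \Box (r \lor (s \land \Diamond s)) is true at s1.
Satisfying worlds: {s0, s1, s2, s3, s4}

s0, s1, s2, s3, s4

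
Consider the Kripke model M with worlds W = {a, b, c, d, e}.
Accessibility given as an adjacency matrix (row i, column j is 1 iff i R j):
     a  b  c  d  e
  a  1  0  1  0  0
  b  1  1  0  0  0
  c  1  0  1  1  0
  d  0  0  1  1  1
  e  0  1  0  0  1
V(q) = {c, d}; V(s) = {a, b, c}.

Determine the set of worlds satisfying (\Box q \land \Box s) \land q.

none

Let φ = (\Box q \land \Box s) \land q. Evaluate φ at each world:
  a (successors {a, c}): φ is false.
  b (successors {a, b}): φ is false.
  c (successors {a, c, d}): φ is false.
  d (successors {c, d, e}): φ is false.
  e (successors {b, e}): φ is false.
For instance, at a:
  At a: \Box q \land \Box s is false, q is false, so (\Box q \land \Box s) \land q is false.
    At a: \Box q is false, \Box s is true, so \Box q \land \Box s is false.
      At a: \Box q requires q at every successor {a, c}.
        q fails at a, so \Box q is false at a.
      At a: \Box s requires s at every successor {a, c}.
        At a: s is true.
        At c: s is true.
      So \Box s is true at a.
Satisfying worlds: none.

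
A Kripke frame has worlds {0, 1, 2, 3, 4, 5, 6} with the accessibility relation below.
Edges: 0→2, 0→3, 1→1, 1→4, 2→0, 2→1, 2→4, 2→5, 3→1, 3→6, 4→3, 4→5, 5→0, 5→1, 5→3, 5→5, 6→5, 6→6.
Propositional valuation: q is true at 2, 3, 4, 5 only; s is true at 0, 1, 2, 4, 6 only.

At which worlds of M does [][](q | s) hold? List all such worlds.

0, 1, 2, 3, 4, 5, 6

Recall that []ψ holds at a world iff ψ holds at every accessible world, and <>ψ holds iff ψ holds at some accessible world.
Let φ = [][](q | s). Evaluate φ at each world:
  0 (successors {2, 3}): φ is true.
  1 (successors {1, 4}): φ is true.
  2 (successors {0, 1, 4, 5}): φ is true.
  3 (successors {1, 6}): φ is true.
  4 (successors {3, 5}): φ is true.
  5 (successors {0, 1, 3, 5}): φ is true.
  6 (successors {5, 6}): φ is true.
For instance, at 5:
  At 5: [][](q | s) requires [](q | s) at every successor {0, 1, 3, 5}.
    At 0: [](q | s) is true.
    At 1: [](q | s) is true.
    At 3: [](q | s) is true.
    At 5: [](q | s) is true.
  So [][](q | s) is true at 5.
Satisfying worlds: {0, 1, 2, 3, 4, 5, 6}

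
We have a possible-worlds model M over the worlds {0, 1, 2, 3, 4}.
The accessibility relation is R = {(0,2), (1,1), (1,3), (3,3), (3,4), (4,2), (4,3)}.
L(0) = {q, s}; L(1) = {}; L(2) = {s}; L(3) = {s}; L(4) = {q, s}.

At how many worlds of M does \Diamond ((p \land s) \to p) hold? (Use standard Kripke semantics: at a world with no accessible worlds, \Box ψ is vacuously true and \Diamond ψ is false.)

4

Recall that \Diamond ψ holds at a world iff ψ holds at some accessible world.
Let φ = \Diamond ((p \land s) \to p). Evaluate φ at each world:
  0 (successors {2}): φ is true.
  1 (successors {1, 3}): φ is true.
  2 (successors ∅): φ is false.
  3 (successors {3, 4}): φ is true.
  4 (successors {2, 3}): φ is true.
For instance, at 3:
  At 3: \Diamond ((p \land s) \to p) requires (p \land s) \to p at some successor in {3, 4}.
    (p \land s) \to p holds at 3, so \Diamond ((p \land s) \to p) is true at 3.
Satisfying worlds: {0, 1, 3, 4}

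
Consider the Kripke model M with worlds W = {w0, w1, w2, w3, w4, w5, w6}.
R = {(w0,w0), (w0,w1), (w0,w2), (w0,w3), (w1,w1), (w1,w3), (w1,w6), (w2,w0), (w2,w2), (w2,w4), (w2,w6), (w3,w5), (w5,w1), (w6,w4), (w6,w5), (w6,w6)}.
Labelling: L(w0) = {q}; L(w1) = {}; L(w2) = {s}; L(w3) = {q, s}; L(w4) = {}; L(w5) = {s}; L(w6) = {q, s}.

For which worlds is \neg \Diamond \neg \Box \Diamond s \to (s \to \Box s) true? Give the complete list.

Recall that \Box ψ holds at a world iff ψ holds at every accessible world, and \Diamond ψ holds iff ψ holds at some accessible world.
Let φ = \neg \Diamond \neg \Box \Diamond s \to (s \to \Box s). Evaluate φ at each world:
  w0 (successors {w0, w1, w2, w3}): φ is true.
  w1 (successors {w1, w3, w6}): φ is true.
  w2 (successors {w0, w2, w4, w6}): φ is true.
  w3 (successors {w5}): φ is true.
  w4 (successors ∅): φ is true.
  w5 (successors {w1}): φ is false.
  w6 (successors {w4, w5, w6}): φ is true.
For instance, at w5:
  At w5: \neg \Diamond \neg \Box \Diamond s is true, s \to \Box s is false, so \neg \Diamond \neg \Box \Diamond s \to (s \to \Box s) is false.
    At w5: \Diamond \neg \Box \Diamond s is false, so \neg \Diamond \neg \Box \Diamond s is true.
      At w5: \Diamond \neg \Box \Diamond s requires \neg \Box \Diamond s at some successor in {w1}.
        At w1: \neg \Box \Diamond s is false.
      So \Diamond \neg \Box \Diamond s is false at w5.
    At w5: s is true, \Box s is false, so s \to \Box s is false.
      At w5: \Box s requires s at every successor {w1}.
        s fails at w1, so \Box s is false at w5.
Satisfying worlds: {w0, w1, w2, w3, w4, w6}

w0, w1, w2, w3, w4, w6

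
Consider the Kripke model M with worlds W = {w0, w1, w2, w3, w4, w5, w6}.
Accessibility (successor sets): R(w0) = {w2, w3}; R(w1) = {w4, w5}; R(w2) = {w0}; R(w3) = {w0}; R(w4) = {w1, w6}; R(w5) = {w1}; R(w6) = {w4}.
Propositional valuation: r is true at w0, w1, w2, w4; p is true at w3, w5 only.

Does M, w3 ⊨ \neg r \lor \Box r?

Yes

At w3: \neg r is true, \Box r is true, so \neg r \lor \Box r is true.
  At w3: \Box r requires r at every successor {w0}.
    At w0: r is true.
  So \Box r is true at w3.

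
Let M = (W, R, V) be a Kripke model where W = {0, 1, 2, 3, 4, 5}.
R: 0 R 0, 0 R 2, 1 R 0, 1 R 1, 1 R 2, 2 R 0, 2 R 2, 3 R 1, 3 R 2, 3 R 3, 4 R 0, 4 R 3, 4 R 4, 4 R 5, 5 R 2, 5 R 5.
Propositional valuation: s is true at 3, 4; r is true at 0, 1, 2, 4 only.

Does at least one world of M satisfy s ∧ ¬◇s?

Recall that ◇ψ holds at a world iff ψ holds at some accessible world.
Let φ = s ∧ ¬◇s. Evaluate φ at each world:
  0 (successors {0, 2}): φ is false.
  1 (successors {0, 1, 2}): φ is false.
  2 (successors {0, 2}): φ is false.
  3 (successors {1, 2, 3}): φ is false.
  4 (successors {0, 3, 4, 5}): φ is false.
  5 (successors {2, 5}): φ is false.
For instance, at 4:
  At 4: s is true, ¬◇s is false, so s ∧ ¬◇s is false.
    At 4: ◇s is true, so ¬◇s is false.
      At 4: ◇s requires s at some successor in {0, 3, 4, 5}.
        s holds at 3, so ◇s is true at 4.

No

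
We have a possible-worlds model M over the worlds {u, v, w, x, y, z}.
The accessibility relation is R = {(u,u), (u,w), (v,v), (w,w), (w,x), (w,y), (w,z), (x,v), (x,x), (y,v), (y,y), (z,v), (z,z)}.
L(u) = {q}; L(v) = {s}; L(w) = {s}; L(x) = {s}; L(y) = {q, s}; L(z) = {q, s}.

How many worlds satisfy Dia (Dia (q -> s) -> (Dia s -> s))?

6

Let φ = Dia (Dia (q -> s) -> (Dia s -> s)). Evaluate φ at each world:
  u (successors {u, w}): φ is true.
  v (successors {v}): φ is true.
  w (successors {w, x, y, z}): φ is true.
  x (successors {v, x}): φ is true.
  y (successors {v, y}): φ is true.
  z (successors {v, z}): φ is true.
For instance, at w:
  At w: Dia (Dia (q -> s) -> (Dia s -> s)) requires Dia (q -> s) -> (Dia s -> s) at some successor in {w, x, y, z}.
    Dia (q -> s) -> (Dia s -> s) holds at w, so Dia (Dia (q -> s) -> (Dia s -> s)) is true at w.
      At w: Dia (q -> s) is true, Dia s -> s is true, so Dia (q -> s) -> (Dia s -> s) is true.
Satisfying worlds: {u, v, w, x, y, z}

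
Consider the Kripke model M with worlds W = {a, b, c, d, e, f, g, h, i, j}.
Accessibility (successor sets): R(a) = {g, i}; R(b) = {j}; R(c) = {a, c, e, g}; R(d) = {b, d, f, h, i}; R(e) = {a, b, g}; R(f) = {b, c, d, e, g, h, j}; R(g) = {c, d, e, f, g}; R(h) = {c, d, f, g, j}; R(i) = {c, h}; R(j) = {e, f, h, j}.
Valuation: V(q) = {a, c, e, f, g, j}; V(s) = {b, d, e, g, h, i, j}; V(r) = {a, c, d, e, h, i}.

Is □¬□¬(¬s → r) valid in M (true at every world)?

Yes

Let φ = □¬□¬(¬s → r). Evaluate φ at each world:
  a (successors {g, i}): φ is true.
  b (successors {j}): φ is true.
  c (successors {a, c, e, g}): φ is true.
  d (successors {b, d, f, h, i}): φ is true.
  e (successors {a, b, g}): φ is true.
  f (successors {b, c, d, e, g, h, j}): φ is true.
  g (successors {c, d, e, f, g}): φ is true.
  h (successors {c, d, f, g, j}): φ is true.
  i (successors {c, h}): φ is true.
  j (successors {e, f, h, j}): φ is true.
For instance, at g:
  At g: □¬□¬(¬s → r) requires ¬□¬(¬s → r) at every successor {c, d, e, f, g}.
    At c: ¬□¬(¬s → r) is true.
    At d: ¬□¬(¬s → r) is true.
    At e: ¬□¬(¬s → r) is true.
    At f: ¬□¬(¬s → r) is true.
    At g: ¬□¬(¬s → r) is true.
  So □¬□¬(¬s → r) is true at g.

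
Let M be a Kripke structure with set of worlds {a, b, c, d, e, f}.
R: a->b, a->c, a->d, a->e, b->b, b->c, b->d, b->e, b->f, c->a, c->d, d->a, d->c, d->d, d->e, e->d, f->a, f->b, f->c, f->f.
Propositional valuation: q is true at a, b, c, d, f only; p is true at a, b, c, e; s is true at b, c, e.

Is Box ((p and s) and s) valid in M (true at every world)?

No

Recall that Box ψ holds at a world iff ψ holds at every accessible world, and Dia ψ holds iff ψ holds at some accessible world.
Let φ = Box ((p and s) and s). Evaluate φ at each world:
  a (successors {b, c, d, e}): φ is false.
  b (successors {b, c, d, e, f}): φ is false.
  c (successors {a, d}): φ is false.
  d (successors {a, c, d, e}): φ is false.
  e (successors {d}): φ is false.
  f (successors {a, b, c, f}): φ is false.
Detail at a (counterexample):
  At a: Box ((p and s) and s) requires (p and s) and s at every successor {b, c, d, e}.
    (p and s) and s fails at d, so Box ((p and s) and s) is false at a.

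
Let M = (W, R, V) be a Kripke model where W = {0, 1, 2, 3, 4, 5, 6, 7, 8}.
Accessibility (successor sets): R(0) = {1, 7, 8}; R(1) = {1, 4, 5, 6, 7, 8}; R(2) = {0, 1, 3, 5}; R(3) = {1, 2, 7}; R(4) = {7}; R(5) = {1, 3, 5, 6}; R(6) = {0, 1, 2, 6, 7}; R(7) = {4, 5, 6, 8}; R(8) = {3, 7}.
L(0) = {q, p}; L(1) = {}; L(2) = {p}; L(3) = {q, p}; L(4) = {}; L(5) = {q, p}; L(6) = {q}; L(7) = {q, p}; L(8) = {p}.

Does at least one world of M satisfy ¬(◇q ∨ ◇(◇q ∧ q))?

No

Recall that ◇ψ holds at a world iff ψ holds at some accessible world.
Let φ = ¬(◇q ∨ ◇(◇q ∧ q)). Evaluate φ at each world:
  0 (successors {1, 7, 8}): φ is false.
  1 (successors {1, 4, 5, 6, 7, 8}): φ is false.
  2 (successors {0, 1, 3, 5}): φ is false.
  3 (successors {1, 2, 7}): φ is false.
  4 (successors {7}): φ is false.
  5 (successors {1, 3, 5, 6}): φ is false.
  6 (successors {0, 1, 2, 6, 7}): φ is false.
  7 (successors {4, 5, 6, 8}): φ is false.
  8 (successors {3, 7}): φ is false.
For instance, at 5:
  At 5: ◇q ∨ ◇(◇q ∧ q) is true, so ¬(◇q ∨ ◇(◇q ∧ q)) is false.
    At 5: ◇q is true, ◇(◇q ∧ q) is true, so ◇q ∨ ◇(◇q ∧ q) is true.
      At 5: ◇q requires q at some successor in {1, 3, 5, 6}.
        q holds at 3, so ◇q is true at 5.
      At 5: ◇(◇q ∧ q) requires ◇q ∧ q at some successor in {1, 3, 5, 6}.
        ◇q ∧ q holds at 3, so ◇(◇q ∧ q) is true at 5.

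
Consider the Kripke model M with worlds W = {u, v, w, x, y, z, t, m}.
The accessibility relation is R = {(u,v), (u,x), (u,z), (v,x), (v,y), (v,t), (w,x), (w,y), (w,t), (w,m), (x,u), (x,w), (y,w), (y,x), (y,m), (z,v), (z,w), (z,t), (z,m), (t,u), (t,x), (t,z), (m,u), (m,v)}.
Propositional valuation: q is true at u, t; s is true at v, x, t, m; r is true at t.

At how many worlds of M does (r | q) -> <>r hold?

6

Let φ = (r | q) -> <>r. Evaluate φ at each world:
  u (successors {v, x, z}): φ is false.
  v (successors {x, y, t}): φ is true.
  w (successors {x, y, t, m}): φ is true.
  x (successors {u, w}): φ is true.
  y (successors {w, x, m}): φ is true.
  z (successors {v, w, t, m}): φ is true.
  t (successors {u, x, z}): φ is false.
  m (successors {u, v}): φ is true.
For instance, at z:
  At z: r | q is false, <>r is true, so (r | q) -> <>r is true.
    At z: <>r requires r at some successor in {v, w, t, m}.
      r holds at t, so <>r is true at z.
Satisfying worlds: {v, w, x, y, z, m}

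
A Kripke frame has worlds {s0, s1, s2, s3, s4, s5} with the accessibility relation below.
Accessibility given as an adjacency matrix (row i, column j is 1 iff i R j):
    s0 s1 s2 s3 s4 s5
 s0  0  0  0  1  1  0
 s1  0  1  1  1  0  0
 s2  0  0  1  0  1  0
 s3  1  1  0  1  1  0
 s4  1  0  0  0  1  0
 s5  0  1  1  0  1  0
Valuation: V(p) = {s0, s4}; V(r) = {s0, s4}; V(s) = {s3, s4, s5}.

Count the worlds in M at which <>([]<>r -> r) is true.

Let φ = <>([]<>r -> r). Evaluate φ at each world:
  s0 (successors {s3, s4}): φ is true.
  s1 (successors {s1, s2, s3}): φ is true.
  s2 (successors {s2, s4}): φ is true.
  s3 (successors {s0, s1, s3, s4}): φ is true.
  s4 (successors {s0, s4}): φ is true.
  s5 (successors {s1, s2, s4}): φ is true.
For instance, at s2:
  At s2: <>([]<>r -> r) requires []<>r -> r at some successor in {s2, s4}.
    []<>r -> r holds at s4, so <>([]<>r -> r) is true at s2.
      At s4: []<>r is true, r is true, so []<>r -> r is true.
Satisfying worlds: {s0, s1, s2, s3, s4, s5}

6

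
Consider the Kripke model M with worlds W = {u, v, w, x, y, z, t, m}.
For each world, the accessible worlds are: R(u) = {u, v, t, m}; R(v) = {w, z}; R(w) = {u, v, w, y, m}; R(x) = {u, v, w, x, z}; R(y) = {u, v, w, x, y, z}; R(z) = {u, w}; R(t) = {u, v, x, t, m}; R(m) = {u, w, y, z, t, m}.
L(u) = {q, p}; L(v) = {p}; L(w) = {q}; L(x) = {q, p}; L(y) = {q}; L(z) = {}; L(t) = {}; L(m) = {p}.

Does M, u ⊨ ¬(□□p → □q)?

At u: □□p → □q is true, so ¬(□□p → □q) is false.
  At u: □□p is false, □q is false, so □□p → □q is true.
    At u: □□p requires □p at every successor {u, v, t, m}.
      □p fails at u, so □□p is false at u.
    At u: □q requires q at every successor {u, v, t, m}.
      q fails at v, so □q is false at u.

No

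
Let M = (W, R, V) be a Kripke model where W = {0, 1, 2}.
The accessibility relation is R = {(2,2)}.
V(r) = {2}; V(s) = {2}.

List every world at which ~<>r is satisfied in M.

0, 1

Let φ = ~<>r. Evaluate φ at each world:
  0 (successors ∅): φ is true.
  1 (successors ∅): φ is true.
  2 (successors {2}): φ is false.
For instance, at 2:
  At 2: <>r is true, so ~<>r is false.
    At 2: <>r requires r at some successor in {2}.
      r holds at 2, so <>r is true at 2.
Satisfying worlds: {0, 1}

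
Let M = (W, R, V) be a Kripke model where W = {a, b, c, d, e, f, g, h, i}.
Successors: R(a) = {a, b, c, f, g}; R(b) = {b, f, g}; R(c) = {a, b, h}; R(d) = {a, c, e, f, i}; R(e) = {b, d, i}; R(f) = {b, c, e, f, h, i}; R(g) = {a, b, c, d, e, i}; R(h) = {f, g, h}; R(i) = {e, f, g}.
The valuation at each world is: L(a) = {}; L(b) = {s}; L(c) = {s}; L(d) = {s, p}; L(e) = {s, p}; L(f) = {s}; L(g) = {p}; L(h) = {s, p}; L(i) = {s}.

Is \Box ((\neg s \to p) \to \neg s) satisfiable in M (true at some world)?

Recall that \Box ψ holds at a world iff ψ holds at every accessible world, and \Diamond ψ holds iff ψ holds at some accessible world.
Let φ = \Box ((\neg s \to p) \to \neg s). Evaluate φ at each world:
  a (successors {a, b, c, f, g}): φ is false.
  b (successors {b, f, g}): φ is false.
  c (successors {a, b, h}): φ is false.
  d (successors {a, c, e, f, i}): φ is false.
  e (successors {b, d, i}): φ is false.
  f (successors {b, c, e, f, h, i}): φ is false.
  g (successors {a, b, c, d, e, i}): φ is false.
  h (successors {f, g, h}): φ is false.
  i (successors {e, f, g}): φ is false.
For instance, at d:
  At d: \Box ((\neg s \to p) \to \neg s) requires (\neg s \to p) \to \neg s at every successor {a, c, e, f, i}.
    (\neg s \to p) \to \neg s fails at c, so \Box ((\neg s \to p) \to \neg s) is false at d.

No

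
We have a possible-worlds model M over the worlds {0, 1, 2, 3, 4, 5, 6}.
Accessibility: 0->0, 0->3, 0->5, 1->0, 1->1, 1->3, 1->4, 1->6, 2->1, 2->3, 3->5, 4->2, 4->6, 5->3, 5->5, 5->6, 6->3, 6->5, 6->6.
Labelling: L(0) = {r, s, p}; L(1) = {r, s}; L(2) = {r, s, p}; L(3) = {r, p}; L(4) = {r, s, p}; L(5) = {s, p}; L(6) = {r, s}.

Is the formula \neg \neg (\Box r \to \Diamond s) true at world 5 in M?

At 5: \neg (\Box r \to \Diamond s) is false, so \neg \neg (\Box r \to \Diamond s) is true.
  At 5: \Box r \to \Diamond s is true, so \neg (\Box r \to \Diamond s) is false.
    At 5: \Box r is false, \Diamond s is true, so \Box r \to \Diamond s is true.
      At 5: \Box r requires r at every successor {3, 5, 6}.
        r fails at 5, so \Box r is false at 5.
      At 5: \Diamond s requires s at some successor in {3, 5, 6}.
        s holds at 5, so \Diamond s is true at 5.

Yes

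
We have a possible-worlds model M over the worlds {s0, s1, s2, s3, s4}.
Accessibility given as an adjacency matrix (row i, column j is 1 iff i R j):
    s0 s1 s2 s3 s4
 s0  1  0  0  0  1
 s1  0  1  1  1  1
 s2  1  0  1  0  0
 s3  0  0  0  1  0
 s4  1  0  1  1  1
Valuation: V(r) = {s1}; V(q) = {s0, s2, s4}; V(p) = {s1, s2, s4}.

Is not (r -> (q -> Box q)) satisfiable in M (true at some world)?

Let φ = not (r -> (q -> Box q)). Evaluate φ at each world:
  s0 (successors {s0, s4}): φ is false.
  s1 (successors {s1, s2, s3, s4}): φ is false.
  s2 (successors {s0, s2}): φ is false.
  s3 (successors {s3}): φ is false.
  s4 (successors {s0, s2, s3, s4}): φ is false.
For instance, at s2:
  At s2: r -> (q -> Box q) is true, so not (r -> (q -> Box q)) is false.
    At s2: r is false, q -> Box q is true, so r -> (q -> Box q) is true.
      At s2: q is true, Box q is true, so q -> Box q is true.

No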